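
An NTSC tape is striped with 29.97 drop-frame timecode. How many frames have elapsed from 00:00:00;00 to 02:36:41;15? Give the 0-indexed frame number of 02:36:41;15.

Complete 10-minute blocks: 15, each 17982 frames → 269730.
Remaining 6 whole minutes in the current block: 1800 + 5 × 1798 = 10790 frames.
Within the current minute: 41 × 30 + 15 − 2 = 1243 (labels ;00/;01 skipped at this minute). Total = 269730 + 10790 + 1243 = 281763.

281763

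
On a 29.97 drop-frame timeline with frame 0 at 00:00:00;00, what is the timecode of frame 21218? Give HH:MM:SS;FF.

Each 10-minute DF block holds 10 × 60 × 30 − 9 × 2 = 17982 frames. 21218 ÷ 17982 → 1 full block, remainder 3236.
Within the partial block the first minute is 1800 frames and each further minute 1798, so 1 further minute boundary passed. Total skipped labels = 18 × 1 + 2 × 1 = 20.
Non-drop label index = 21218 + 20 = 21238; at 30 labels/s that is 00:11:47:28, i.e. DF 00:11:47;28.

00:11:47;28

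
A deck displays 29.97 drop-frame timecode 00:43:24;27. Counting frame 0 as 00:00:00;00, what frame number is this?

Complete 10-minute blocks: 4, each 17982 frames → 71928.
Remaining 3 whole minutes in the current block: 1800 + 2 × 1798 = 5396 frames.
Within the current minute: 24 × 30 + 27 − 2 = 745 (labels ;00/;01 skipped at this minute). Total = 71928 + 5396 + 745 = 78069.

78069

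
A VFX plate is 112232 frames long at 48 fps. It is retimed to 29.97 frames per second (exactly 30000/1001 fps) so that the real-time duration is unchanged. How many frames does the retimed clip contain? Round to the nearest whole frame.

Frames at target rate = 112232 × (30000/1001) / (48) = 70145000/1001 ≈ 70074.925.
Nearest whole frame: 70075.

70075 frames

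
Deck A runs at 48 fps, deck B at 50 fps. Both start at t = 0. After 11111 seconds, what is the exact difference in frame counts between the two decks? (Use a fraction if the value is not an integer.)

A emits 48 × 11111 = 533328 frames; B emits 50 × 11111 = 555550.
Difference = 22222 frames; B is ahead of A.

22222 frames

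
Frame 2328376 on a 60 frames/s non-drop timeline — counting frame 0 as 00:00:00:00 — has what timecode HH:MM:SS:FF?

10:46:46:16

2328376 ÷ 60 = 38806 full seconds, remainder 16 frames.
38806 s = 10 h 46 min 46 s.
Timecode: 10:46:46:16.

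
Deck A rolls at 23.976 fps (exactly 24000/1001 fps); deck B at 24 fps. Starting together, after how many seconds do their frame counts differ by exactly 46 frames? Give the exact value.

The gap grows by |24 − 24000/1001| = 24/1001 frames per second.
Time for a 46-frame gap: 46 ÷ (24/1001) = 23023/12 s.

23023/12 seconds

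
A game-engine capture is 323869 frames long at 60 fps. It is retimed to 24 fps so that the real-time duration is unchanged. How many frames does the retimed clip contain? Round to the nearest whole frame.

129548 frames

Frames at target rate = 323869 × (24) / (60) = 647738/5 ≈ 129547.600.
Nearest whole frame: 129548.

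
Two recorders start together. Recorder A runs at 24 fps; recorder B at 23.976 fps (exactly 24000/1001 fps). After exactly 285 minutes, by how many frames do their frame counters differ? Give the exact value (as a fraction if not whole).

285 min = 17100 s.
A emits 24 × 17100 = 410400 frames; B emits 24000/1001 × 17100 = 410400000/1001.
Difference = 410400/1001 frames (≈ 409.9900); B is behind A.

410400/1001 frames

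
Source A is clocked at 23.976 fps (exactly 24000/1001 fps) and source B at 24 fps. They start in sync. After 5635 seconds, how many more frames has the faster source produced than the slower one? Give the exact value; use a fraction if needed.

19320/143 frames

A emits 24000/1001 × 5635 = 19320000/143 frames; B emits 24 × 5635 = 135240.
Difference = 19320/143 frames (≈ 135.1049); B is ahead of A.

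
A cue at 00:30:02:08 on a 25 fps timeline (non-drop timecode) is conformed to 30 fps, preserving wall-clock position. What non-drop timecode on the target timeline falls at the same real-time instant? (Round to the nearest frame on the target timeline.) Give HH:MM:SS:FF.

Source frame index: (0×3600 + 30×60 + 2) × 25 + 8 = 45058.
Real time: 45058 / (25) = 45058/25 s.
Target frame: (45058/25) × (30) = 270348/5 ≈ 54069.600 → 54070.
At 30 labels/s: frame 54070 → 00:30:02:10.

00:30:02:10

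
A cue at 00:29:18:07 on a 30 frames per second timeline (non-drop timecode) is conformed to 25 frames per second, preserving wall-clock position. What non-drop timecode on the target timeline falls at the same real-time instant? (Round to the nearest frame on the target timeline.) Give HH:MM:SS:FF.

00:29:18:06

Source frame index: (0×3600 + 29×60 + 18) × 30 + 7 = 52747.
Real time: 52747 / (30) = 52747/30 s.
Target frame: (52747/30) × (25) = 263735/6 ≈ 43955.833 → 43956.
At 25 labels/s: frame 43956 → 00:29:18:06.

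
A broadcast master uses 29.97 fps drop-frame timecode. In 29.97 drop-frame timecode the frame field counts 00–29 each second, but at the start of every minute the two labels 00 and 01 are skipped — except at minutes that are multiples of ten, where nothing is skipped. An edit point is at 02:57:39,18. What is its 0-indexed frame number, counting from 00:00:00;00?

319468

Complete 10-minute blocks: 17, each 17982 frames → 305694.
Remaining 7 whole minutes in the current block: 1800 + 6 × 1798 = 12588 frames.
Within the current minute: 39 × 30 + 18 − 2 = 1186 (labels ;00/;01 skipped at this minute). Total = 305694 + 12588 + 1186 = 319468.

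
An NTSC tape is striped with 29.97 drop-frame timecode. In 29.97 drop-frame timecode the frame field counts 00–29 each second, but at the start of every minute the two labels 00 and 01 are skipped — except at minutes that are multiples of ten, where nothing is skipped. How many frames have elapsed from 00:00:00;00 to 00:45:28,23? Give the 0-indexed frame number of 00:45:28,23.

As if non-drop at 30 labels/s: (0 × 3600 + 45 × 60 + 28) × 30 + 23 = 81863.
Minute boundaries passed: 45; those not divisible by 10: 45 − 4 = 41; dropped labels = 2 × 41 = 82.
Actual frame index = 81863 − 82 = 81781.

81781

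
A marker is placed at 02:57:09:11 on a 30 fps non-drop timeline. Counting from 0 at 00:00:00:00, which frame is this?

Total seconds to the label: (2 × 3600 + 57 × 60 + 9) = 10629.
Frame index = 10629 × 30 + 11 = 318881.

318881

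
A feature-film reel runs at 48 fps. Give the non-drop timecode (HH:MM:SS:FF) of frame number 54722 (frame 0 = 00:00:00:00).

00:19:00:02

54722 ÷ 48 = 1140 full seconds, remainder 2 frames.
1140 s = 0 h 19 min 0 s.
Timecode: 00:19:00:02.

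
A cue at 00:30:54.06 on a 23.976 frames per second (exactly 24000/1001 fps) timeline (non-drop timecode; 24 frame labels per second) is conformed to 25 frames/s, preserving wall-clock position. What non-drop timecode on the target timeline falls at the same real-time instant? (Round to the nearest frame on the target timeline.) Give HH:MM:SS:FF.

00:30:56:03

Source frame index: (0×3600 + 30×60 + 54) × 24 + 6 = 44502.
Real time: 44502 / (24000/1001) = 7424417/4000 s.
Target frame: (7424417/4000) × (25) = 7424417/160 ≈ 46402.606 → 46403.
At 25 labels/s: frame 46403 → 00:30:56:03.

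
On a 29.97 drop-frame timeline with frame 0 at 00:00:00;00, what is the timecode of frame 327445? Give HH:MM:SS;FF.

03:02:05;23

Ten DF minutes hold 17982 frames, so frame 327445 lies in block 18 (frames 323676–341657) with 3769 frames into that block.
The block's first minute is 1800 frames and the rest 1798 each; 3769 frames reaches minute 2, so 18 × 18 + 2 × 2 = 328 labels have been skipped so far.
Adding those back, label number 327445 + 328 = 327773 at 30 labels/s is 10925 s + 23 f = 3 h 2 min 5 s frame 23, i.e. 03:02:05;23.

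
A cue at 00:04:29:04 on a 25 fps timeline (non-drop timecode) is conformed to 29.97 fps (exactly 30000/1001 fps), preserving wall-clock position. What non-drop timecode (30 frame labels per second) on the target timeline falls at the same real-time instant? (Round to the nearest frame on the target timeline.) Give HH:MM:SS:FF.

00:04:28:27

Source frame index: (0×3600 + 4×60 + 29) × 25 + 4 = 6729.
Real time: 6729 / (25) = 6729/25 s.
Target frame: (6729/25) × (30000/1001) = 8074800/1001 ≈ 8066.733 → 8067.
At 30 labels/s: frame 8067 → 00:04:28:27.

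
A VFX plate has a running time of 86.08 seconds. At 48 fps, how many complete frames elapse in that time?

4131 frames

Frames = 86.08 × 48 = 103296/25 ≈ 4131.8400.
Complete frames: 4131.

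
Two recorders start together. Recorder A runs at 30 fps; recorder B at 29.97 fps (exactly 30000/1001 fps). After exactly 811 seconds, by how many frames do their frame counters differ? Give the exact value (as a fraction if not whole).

A emits 30 × 811 = 24330 frames; B emits 30000/1001 × 811 = 24330000/1001.
Difference = 24330/1001 frames (≈ 24.3057); B is behind A.

24330/1001 frames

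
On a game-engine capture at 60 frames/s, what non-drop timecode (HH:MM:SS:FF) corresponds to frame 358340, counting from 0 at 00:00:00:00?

358340 ÷ 60 = 5972 full seconds, remainder 20 frames.
5972 s = 1 h 39 min 32 s.
Timecode: 01:39:32:20.

01:39:32:20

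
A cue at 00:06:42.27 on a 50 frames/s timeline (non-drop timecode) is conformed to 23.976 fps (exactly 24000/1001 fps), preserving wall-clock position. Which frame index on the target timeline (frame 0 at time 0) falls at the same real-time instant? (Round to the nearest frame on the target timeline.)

frame 9651

Source frame index: (0×3600 + 6×60 + 42) × 50 + 27 = 20127.
Real time: 20127 / (50) = 20127/50 s.
Target frame: (20127/50) × (24000/1001) = 9660960/1001 ≈ 9651.309 → 9651.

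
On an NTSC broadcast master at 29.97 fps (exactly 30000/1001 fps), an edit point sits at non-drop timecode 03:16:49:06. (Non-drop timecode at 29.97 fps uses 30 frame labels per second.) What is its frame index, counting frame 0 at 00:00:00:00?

frame 354276

Total seconds to the label: (3 × 3600 + 16 × 60 + 49) = 11809.
Frame index = 11809 × 30 + 6 = 354276.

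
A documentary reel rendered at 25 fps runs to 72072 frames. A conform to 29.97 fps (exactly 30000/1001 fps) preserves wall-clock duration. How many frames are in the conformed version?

Target frames = source frames × (target rate / source rate) = 72072 × (30000/1001)/(25) = 72072 × 1200/1001 = 86400.

86400 frames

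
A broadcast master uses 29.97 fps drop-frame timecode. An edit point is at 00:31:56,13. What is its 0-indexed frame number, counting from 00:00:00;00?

57437

As if non-drop at 30 labels/s: (0 × 3600 + 31 × 60 + 56) × 30 + 13 = 57493.
Minute boundaries passed: 31; those not divisible by 10: 31 − 3 = 28; dropped labels = 2 × 28 = 56.
Actual frame index = 57493 − 56 = 57437.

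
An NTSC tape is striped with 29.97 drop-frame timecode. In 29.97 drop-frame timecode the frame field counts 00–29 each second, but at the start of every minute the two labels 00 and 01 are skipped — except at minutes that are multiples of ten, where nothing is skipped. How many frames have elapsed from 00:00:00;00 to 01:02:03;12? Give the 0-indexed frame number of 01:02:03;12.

111590

Complete 10-minute blocks: 6, each 17982 frames → 107892.
Remaining 2 whole minutes in the current block: 1800 + 1 × 1798 = 3598 frames.
Within the current minute: 3 × 30 + 12 − 2 = 100 (labels ;00/;01 skipped at this minute). Total = 107892 + 3598 + 100 = 111590.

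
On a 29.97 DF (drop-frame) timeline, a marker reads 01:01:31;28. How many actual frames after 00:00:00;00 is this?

Complete 10-minute blocks: 6, each 17982 frames → 107892.
Remaining 1 whole minute in the current block: 1800 + 0 × 1798 = 1800 frames.
Within the current minute: 31 × 30 + 28 − 2 = 956 (labels ;00/;01 skipped at this minute). Total = 107892 + 1800 + 956 = 110648.

110648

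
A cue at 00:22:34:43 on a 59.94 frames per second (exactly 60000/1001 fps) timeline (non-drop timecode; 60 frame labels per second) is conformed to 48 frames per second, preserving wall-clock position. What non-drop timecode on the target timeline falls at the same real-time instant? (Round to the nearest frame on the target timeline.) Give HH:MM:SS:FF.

00:22:36:03

Source frame index: (0×3600 + 22×60 + 34) × 60 + 43 = 81283.
Real time: 81283 / (60000/1001) = 81364283/60000 s.
Target frame: (81364283/60000) × (48) = 81364283/1250 ≈ 65091.426 → 65091.
At 48 labels/s: frame 65091 → 00:22:36:03.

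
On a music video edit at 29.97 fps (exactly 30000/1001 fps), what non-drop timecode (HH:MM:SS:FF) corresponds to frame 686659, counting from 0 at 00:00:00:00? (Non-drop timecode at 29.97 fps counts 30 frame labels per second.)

686659 ÷ 30 = 22888 full seconds, remainder 19 frames.
22888 s = 6 h 21 min 28 s.
Timecode: 06:21:28:19.

06:21:28:19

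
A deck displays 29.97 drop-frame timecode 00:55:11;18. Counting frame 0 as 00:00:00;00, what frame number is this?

99248

Complete 10-minute blocks: 5, each 17982 frames → 89910.
Remaining 5 whole minutes in the current block: 1800 + 4 × 1798 = 8992 frames.
Within the current minute: 11 × 30 + 18 − 2 = 346 (labels ;00/;01 skipped at this minute). Total = 89910 + 8992 + 346 = 99248.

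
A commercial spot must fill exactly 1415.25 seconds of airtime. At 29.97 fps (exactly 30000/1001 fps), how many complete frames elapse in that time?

Frames = 1415.25 × 30000/1001 = 42457500/1001 ≈ 42415.0849.
Complete frames: 42415.

42415 frames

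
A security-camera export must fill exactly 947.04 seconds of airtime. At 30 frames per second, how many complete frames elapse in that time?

28411 frames

Frames = 947.04 × 30 = 142056/5 ≈ 28411.2000.
Complete frames: 28411.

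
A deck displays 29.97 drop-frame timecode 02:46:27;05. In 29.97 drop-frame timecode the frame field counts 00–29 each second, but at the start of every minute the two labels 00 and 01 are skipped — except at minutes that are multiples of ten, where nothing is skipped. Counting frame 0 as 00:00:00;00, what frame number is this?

299315

Complete 10-minute blocks: 16, each 17982 frames → 287712.
Remaining 6 whole minutes in the current block: 1800 + 5 × 1798 = 10790 frames.
Within the current minute: 27 × 30 + 5 − 2 = 813 (labels ;00/;01 skipped at this minute). Total = 287712 + 10790 + 813 = 299315.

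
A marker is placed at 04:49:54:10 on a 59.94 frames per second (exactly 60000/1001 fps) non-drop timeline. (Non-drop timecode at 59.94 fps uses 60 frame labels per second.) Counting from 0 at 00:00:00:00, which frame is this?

Total seconds to the label: (4 × 3600 + 49 × 60 + 54) = 17394.
Frame index = 17394 × 60 + 10 = 1043650.

1043650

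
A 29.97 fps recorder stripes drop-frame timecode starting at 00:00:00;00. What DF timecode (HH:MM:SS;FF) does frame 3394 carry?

Ten DF minutes hold 17982 frames, so frame 3394 lies in block 0 (frames 0–17981) with 3394 frames into that block.
The block's first minute is 1800 frames and the rest 1798 each; 3394 frames reaches minute 1, so 0 × 18 + 1 × 2 = 2 labels have been skipped so far.
Adding those back, label number 3394 + 2 = 3396 at 30 labels/s is 113 s + 6 f = 0 h 1 min 53 s frame 6, i.e. 00:01:53;06.

00:01:53;06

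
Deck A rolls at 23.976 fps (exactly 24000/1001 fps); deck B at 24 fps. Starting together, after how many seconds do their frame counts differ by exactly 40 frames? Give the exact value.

The gap grows by |24 − 24000/1001| = 24/1001 frames per second.
Time for a 40-frame gap: 40 ÷ (24/1001) = 5005/3 s.

5005/3 seconds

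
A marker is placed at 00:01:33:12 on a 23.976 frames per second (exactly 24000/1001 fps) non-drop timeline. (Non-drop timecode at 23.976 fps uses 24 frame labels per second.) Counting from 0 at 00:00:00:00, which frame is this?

2244

Total seconds to the label: (0 × 3600 + 1 × 60 + 33) = 93.
Frame index = 93 × 24 + 12 = 2244.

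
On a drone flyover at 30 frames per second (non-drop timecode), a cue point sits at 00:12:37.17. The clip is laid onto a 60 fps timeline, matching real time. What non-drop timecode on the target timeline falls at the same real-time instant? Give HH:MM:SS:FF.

Source frame index: (0×3600 + 12×60 + 37) × 30 + 17 = 22727.
Real time: 22727 / (30) = 22727/30 s.
Target frame: (22727/30) × (60) = 45454.
At 60 labels/s: frame 45454 → 00:12:37:34.

00:12:37:34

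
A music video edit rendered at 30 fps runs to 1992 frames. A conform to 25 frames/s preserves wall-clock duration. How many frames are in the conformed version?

1660 frames

Target frames = source frames × (target rate / source rate) = 1992 × (25)/(30) = 1992 × 5/6 = 1660.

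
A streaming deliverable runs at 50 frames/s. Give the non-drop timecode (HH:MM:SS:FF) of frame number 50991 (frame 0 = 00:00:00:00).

50991 ÷ 50 = 1019 full seconds, remainder 41 frames.
1019 s = 0 h 16 min 59 s.
Timecode: 00:16:59:41.

00:16:59:41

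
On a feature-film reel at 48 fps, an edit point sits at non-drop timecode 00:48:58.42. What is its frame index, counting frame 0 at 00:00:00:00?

Total seconds to the label: (0 × 3600 + 48 × 60 + 58) = 2938.
Frame index = 2938 × 48 + 42 = 141066.

141066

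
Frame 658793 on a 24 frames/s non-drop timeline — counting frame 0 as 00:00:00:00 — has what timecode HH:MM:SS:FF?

07:37:29:17

658793 ÷ 24 = 27449 full seconds, remainder 17 frames.
27449 s = 7 h 37 min 29 s.
Timecode: 07:37:29:17.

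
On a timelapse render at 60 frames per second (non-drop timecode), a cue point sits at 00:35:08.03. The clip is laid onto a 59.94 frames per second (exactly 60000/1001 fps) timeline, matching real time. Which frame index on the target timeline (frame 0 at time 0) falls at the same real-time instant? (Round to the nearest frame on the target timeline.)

Source frame index: (0×3600 + 35×60 + 8) × 60 + 3 = 126483.
Real time: 126483 / (60) = 42161/20 s.
Target frame: (42161/20) × (60000/1001) = 18069000/143 ≈ 126356.643 → 126357.

frame 126357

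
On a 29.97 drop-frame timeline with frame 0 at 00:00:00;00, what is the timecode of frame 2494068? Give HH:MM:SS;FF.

Ten DF minutes hold 17982 frames, so frame 2494068 lies in block 138 (frames 2481516–2499497) with 12552 frames into that block.
The block's first minute is 1800 frames and the rest 1798 each; 12552 frames reaches minute 6, so 138 × 18 + 6 × 2 = 2496 labels have been skipped so far.
Adding those back, label number 2494068 + 2496 = 2496564 at 30 labels/s is 83218 s + 24 f = 23 h 6 min 58 s frame 24, i.e. 23:06:58;24.

23:06:58;24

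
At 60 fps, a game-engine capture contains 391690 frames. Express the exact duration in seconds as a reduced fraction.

Running time = 391690 ÷ (60) = 391690 × 1/60 = 39169/6 s.

39169/6 seconds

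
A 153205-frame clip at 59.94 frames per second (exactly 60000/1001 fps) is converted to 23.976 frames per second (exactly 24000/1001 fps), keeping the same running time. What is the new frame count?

Target frames = source frames × (target rate / source rate) = 153205 × (24000/1001)/(60000/1001) = 153205 × 2/5 = 61282.

61282 frames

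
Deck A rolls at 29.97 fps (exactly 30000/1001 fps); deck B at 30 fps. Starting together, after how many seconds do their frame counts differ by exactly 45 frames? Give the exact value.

The gap grows by |30 − 30000/1001| = 30/1001 frames per second.
Time for a 45-frame gap: 45 ÷ (30/1001) = 1501.5 s.

1501.5 seconds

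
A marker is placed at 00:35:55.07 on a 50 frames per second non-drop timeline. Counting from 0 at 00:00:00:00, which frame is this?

Total seconds to the label: (0 × 3600 + 35 × 60 + 55) = 2155.
Frame index = 2155 × 50 + 7 = 107757.

107757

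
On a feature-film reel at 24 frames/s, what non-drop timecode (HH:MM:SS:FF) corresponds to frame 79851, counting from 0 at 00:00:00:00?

00:55:27:03

79851 ÷ 24 = 3327 full seconds, remainder 3 frames.
3327 s = 0 h 55 min 27 s.
Timecode: 00:55:27:03.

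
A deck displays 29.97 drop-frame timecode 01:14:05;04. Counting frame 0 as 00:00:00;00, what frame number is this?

133220

Complete 10-minute blocks: 7, each 17982 frames → 125874.
Remaining 4 whole minutes in the current block: 1800 + 3 × 1798 = 7194 frames.
Within the current minute: 5 × 30 + 4 − 2 = 152 (labels ;00/;01 skipped at this minute). Total = 125874 + 7194 + 152 = 133220.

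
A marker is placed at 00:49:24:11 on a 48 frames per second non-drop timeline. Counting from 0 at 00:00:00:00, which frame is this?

frame 142283

Total seconds to the label: (0 × 3600 + 49 × 60 + 24) = 2964.
Frame index = 2964 × 48 + 11 = 142283.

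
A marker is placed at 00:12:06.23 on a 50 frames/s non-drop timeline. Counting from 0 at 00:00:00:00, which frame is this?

frame 36323

Total seconds to the label: (0 × 3600 + 12 × 60 + 6) = 726.
Frame index = 726 × 50 + 23 = 36323.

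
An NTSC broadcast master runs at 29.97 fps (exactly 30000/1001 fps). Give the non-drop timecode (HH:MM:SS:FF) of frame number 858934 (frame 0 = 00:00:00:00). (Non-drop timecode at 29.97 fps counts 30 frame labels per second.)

07:57:11:04

858934 ÷ 30 = 28631 full seconds, remainder 4 frames.
28631 s = 7 h 57 min 11 s.
Timecode: 07:57:11:04.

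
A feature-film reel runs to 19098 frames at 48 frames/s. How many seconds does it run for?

Running time = 19098 / (48) = 397.875 s.

397.875 seconds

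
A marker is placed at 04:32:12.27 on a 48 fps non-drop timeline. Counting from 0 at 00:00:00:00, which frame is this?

frame 783963

Total seconds to the label: (4 × 3600 + 32 × 60 + 12) = 16332.
Frame index = 16332 × 48 + 27 = 783963.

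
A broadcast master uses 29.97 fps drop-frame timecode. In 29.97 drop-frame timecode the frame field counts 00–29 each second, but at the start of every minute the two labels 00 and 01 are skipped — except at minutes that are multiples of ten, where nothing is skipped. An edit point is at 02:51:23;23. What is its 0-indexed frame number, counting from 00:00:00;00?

308205

Complete 10-minute blocks: 17, each 17982 frames → 305694.
Remaining 1 whole minute in the current block: 1800 + 0 × 1798 = 1800 frames.
Within the current minute: 23 × 30 + 23 − 2 = 711 (labels ;00/;01 skipped at this minute). Total = 305694 + 1800 + 711 = 308205.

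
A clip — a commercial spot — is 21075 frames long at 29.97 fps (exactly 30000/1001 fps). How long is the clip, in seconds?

Running time = 21075 / (30000/1001) = 703.2025 s.

703.2025 seconds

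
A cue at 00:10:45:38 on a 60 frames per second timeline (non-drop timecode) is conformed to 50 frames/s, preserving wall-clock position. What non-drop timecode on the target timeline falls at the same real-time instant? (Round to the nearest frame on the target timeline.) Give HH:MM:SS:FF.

00:10:45:32

Source frame index: (0×3600 + 10×60 + 45) × 60 + 38 = 38738.
Real time: 38738 / (60) = 19369/30 s.
Target frame: (19369/30) × (50) = 96845/3 ≈ 32281.667 → 32282.
At 50 labels/s: frame 32282 → 00:10:45:32.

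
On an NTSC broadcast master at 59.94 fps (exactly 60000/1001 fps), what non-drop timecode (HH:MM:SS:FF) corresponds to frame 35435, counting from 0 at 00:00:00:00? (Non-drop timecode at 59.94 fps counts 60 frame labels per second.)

35435 ÷ 60 = 590 full seconds, remainder 35 frames.
590 s = 0 h 9 min 50 s.
Timecode: 00:09:50:35.

00:09:50:35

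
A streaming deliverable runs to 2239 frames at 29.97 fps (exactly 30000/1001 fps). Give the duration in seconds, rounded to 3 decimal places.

Running time = 2239 × 1001/30000 = 2241239/30000 s ≈ 74.708 s.

74.708 seconds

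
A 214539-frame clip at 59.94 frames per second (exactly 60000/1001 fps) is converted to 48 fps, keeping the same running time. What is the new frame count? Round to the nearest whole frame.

Frames at target rate = 214539 × (48) / (60000/1001) = 214753539/1250 ≈ 171802.831.
Nearest whole frame: 171803.

171803 frames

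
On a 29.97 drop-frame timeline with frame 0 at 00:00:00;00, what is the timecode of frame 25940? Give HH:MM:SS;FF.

00:14:25;16

Each 10-minute DF block holds 10 × 60 × 30 − 9 × 2 = 17982 frames. 25940 ÷ 17982 → 1 full block, remainder 7958.
Within the partial block the first minute is 1800 frames and each further minute 1798, so 4 further minute boundaries passed. Total skipped labels = 18 × 1 + 2 × 4 = 26.
Non-drop label index = 25940 + 26 = 25966; at 30 labels/s that is 00:14:25:16, i.e. DF 00:14:25;16.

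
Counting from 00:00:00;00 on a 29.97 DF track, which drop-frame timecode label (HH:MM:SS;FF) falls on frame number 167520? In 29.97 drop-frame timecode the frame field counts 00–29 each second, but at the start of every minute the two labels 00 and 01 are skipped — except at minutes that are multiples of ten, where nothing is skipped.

Each 10-minute DF block holds 10 × 60 × 30 − 9 × 2 = 17982 frames. 167520 ÷ 17982 → 9 full blocks, remainder 5682.
Within the partial block the first minute is 1800 frames and each further minute 1798, so 3 further minute boundaries passed. Total skipped labels = 18 × 9 + 2 × 3 = 168.
Non-drop label index = 167520 + 168 = 167688; at 30 labels/s that is 01:33:09:18, i.e. DF 01:33:09;18.

01:33:09;18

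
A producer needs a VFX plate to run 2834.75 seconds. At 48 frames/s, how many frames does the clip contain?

Frames = 2834.75 × 48 = 136068.

136068 frames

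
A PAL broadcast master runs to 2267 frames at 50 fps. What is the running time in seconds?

45.34 seconds

Running time = 2267 / (50) = 45.34 s.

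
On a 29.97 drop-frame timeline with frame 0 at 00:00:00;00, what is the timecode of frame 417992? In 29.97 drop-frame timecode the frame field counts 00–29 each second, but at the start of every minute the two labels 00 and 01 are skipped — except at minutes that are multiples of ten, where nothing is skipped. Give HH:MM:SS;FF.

03:52:27;00

Ten DF minutes hold 17982 frames, so frame 417992 lies in block 23 (frames 413586–431567) with 4406 frames into that block.
The block's first minute is 1800 frames and the rest 1798 each; 4406 frames reaches minute 2, so 23 × 18 + 2 × 2 = 418 labels have been skipped so far.
Adding those back, label number 417992 + 418 = 418410 at 30 labels/s is 13947 s + 0 f = 3 h 52 min 27 s frame 0, i.e. 03:52:27;00.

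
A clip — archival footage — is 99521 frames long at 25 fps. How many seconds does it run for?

3980.84 seconds

Running time = 99521 / (25) = 3980.84 s.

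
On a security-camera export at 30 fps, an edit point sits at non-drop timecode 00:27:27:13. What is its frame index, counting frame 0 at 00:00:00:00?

49423

Total seconds to the label: (0 × 3600 + 27 × 60 + 27) = 1647.
Frame index = 1647 × 30 + 13 = 49423.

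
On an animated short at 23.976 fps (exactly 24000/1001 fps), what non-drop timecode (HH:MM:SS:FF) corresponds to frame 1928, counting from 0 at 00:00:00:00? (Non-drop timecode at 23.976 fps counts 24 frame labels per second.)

00:01:20:08

1928 ÷ 24 = 80 full seconds, remainder 8 frames.
80 s = 0 h 1 min 20 s.
Timecode: 00:01:20:08.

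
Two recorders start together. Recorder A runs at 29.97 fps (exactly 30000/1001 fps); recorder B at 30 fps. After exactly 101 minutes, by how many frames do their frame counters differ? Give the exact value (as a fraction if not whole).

181800/1001 frames

101 min = 6060 s.
A emits 30000/1001 × 6060 = 181800000/1001 frames; B emits 30 × 6060 = 181800.
Difference = 181800/1001 frames (≈ 181.6184); B is ahead of A.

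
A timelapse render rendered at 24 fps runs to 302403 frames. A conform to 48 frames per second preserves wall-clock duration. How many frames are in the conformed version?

Target frames = source frames × (target rate / source rate) = 302403 × (48)/(24) = 302403 × 2 = 604806.

604806 frames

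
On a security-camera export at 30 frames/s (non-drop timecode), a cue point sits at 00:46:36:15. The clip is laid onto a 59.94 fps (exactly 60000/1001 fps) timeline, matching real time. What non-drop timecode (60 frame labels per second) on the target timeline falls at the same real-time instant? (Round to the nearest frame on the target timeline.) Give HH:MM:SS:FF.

00:46:33:42

Source frame index: (0×3600 + 46×60 + 36) × 30 + 15 = 83895.
Real time: 83895 / (30) = 5593/2 s.
Target frame: (5593/2) × (60000/1001) = 23970000/143 ≈ 167622.378 → 167622.
At 60 labels/s: frame 167622 → 00:46:33:42.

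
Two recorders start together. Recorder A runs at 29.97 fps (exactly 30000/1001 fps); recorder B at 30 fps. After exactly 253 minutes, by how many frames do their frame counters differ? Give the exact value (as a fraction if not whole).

41400/91 frames

253 min = 15180 s.
A emits 30000/1001 × 15180 = 41400000/91 frames; B emits 30 × 15180 = 455400.
Difference = 41400/91 frames (≈ 454.9451); B is ahead of A.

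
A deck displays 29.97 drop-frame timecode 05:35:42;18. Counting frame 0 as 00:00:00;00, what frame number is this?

As if non-drop at 30 labels/s: (5 × 3600 + 35 × 60 + 42) × 30 + 18 = 604278.
Minute boundaries passed: 335; those not divisible by 10: 335 − 33 = 302; dropped labels = 2 × 302 = 604.
Actual frame index = 604278 − 604 = 603674.

603674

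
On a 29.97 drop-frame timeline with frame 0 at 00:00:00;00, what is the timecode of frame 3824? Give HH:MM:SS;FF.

00:02:07;18

Each 10-minute DF block holds 10 × 60 × 30 − 9 × 2 = 17982 frames. 3824 ÷ 17982 → 0 full blocks, remainder 3824.
Within the partial block the first minute is 1800 frames and each further minute 1798, so 2 further minute boundaries passed. Total skipped labels = 18 × 0 + 2 × 2 = 4.
Non-drop label index = 3824 + 4 = 3828; at 30 labels/s that is 00:02:07:18, i.e. DF 00:02:07;18.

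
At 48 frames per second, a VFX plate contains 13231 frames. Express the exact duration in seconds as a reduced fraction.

Running time = 13231 ÷ (48) = 13231 × 1/48 = 13231/48 s.

13231/48 seconds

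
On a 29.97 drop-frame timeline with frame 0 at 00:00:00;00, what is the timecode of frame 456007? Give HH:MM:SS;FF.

04:13:35;13

Ten DF minutes hold 17982 frames, so frame 456007 lies in block 25 (frames 449550–467531) with 6457 frames into that block.
The block's first minute is 1800 frames and the rest 1798 each; 6457 frames reaches minute 3, so 25 × 18 + 3 × 2 = 456 labels have been skipped so far.
Adding those back, label number 456007 + 456 = 456463 at 30 labels/s is 15215 s + 13 f = 4 h 13 min 35 s frame 13, i.e. 04:13:35;13.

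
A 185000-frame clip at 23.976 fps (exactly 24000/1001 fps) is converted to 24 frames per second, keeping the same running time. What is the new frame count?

Target frames = source frames × (target rate / source rate) = 185000 × (24)/(24000/1001) = 185000 × 1001/1000 = 185185.

185185 frames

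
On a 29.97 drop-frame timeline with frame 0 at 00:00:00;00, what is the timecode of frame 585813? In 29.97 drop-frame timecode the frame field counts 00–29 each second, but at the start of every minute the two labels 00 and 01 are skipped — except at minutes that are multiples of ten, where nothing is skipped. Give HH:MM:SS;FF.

Ten DF minutes hold 17982 frames, so frame 585813 lies in block 32 (frames 575424–593405) with 10389 frames into that block.
The block's first minute is 1800 frames and the rest 1798 each; 10389 frames reaches minute 5, so 32 × 18 + 5 × 2 = 586 labels have been skipped so far.
Adding those back, label number 585813 + 586 = 586399 at 30 labels/s is 19546 s + 19 f = 5 h 25 min 46 s frame 19, i.e. 05:25:46;19.

05:25:46;19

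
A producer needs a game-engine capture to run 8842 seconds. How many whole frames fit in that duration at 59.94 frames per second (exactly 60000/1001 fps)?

Frames = 8842 × 60000/1001 = 530520000/1001 ≈ 529990.0100.
Complete frames: 529990.

529990 frames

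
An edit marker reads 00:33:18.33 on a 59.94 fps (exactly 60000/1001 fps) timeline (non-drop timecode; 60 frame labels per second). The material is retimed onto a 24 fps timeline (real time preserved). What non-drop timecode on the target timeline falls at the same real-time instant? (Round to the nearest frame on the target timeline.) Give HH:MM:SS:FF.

00:33:20:13

Source frame index: (0×3600 + 33×60 + 18) × 60 + 33 = 119913.
Real time: 119913 / (60000/1001) = 40010971/20000 s.
Target frame: (40010971/20000) × (24) = 120032913/2500 ≈ 48013.165 → 48013.
At 24 labels/s: frame 48013 → 00:33:20:13.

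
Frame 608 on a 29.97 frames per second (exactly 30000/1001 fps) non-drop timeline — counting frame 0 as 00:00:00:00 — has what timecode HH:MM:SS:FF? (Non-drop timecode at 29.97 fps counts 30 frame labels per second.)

608 ÷ 30 = 20 full seconds, remainder 8 frames.
20 s = 0 h 0 min 20 s.
Timecode: 00:00:20:08.

00:00:20:08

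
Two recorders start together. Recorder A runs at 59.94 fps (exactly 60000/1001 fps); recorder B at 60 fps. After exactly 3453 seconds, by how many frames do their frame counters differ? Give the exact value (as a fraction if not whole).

A emits 60000/1001 × 3453 = 207180000/1001 frames; B emits 60 × 3453 = 207180.
Difference = 207180/1001 frames (≈ 206.9730); B is ahead of A.

207180/1001 frames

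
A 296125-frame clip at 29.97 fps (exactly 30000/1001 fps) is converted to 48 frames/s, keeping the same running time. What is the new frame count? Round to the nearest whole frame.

474274 frames

Frames at target rate = 296125 × (48) / (30000/1001) = 2371369/5 ≈ 474273.800.
Nearest whole frame: 474274.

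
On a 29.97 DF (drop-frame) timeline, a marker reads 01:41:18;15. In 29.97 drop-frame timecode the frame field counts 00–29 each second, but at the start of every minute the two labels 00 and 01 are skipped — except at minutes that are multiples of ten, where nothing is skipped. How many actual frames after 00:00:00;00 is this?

Complete 10-minute blocks: 10, each 17982 frames → 179820.
Remaining 1 whole minute in the current block: 1800 + 0 × 1798 = 1800 frames.
Within the current minute: 18 × 30 + 15 − 2 = 553 (labels ;00/;01 skipped at this minute). Total = 179820 + 1800 + 553 = 182173.

182173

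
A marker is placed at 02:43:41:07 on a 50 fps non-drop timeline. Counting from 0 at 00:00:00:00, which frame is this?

Total seconds to the label: (2 × 3600 + 43 × 60 + 41) = 9821.
Frame index = 9821 × 50 + 7 = 491057.

491057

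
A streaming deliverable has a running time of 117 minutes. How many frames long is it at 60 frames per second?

421200 frames

117 min = 7020 s.
Frames = 7020 × 60 = 421200.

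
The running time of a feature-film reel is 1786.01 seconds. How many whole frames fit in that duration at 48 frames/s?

Frames = 1786.01 × 48 = 2143212/25 ≈ 85728.4800.
Complete frames: 85728.

85728 frames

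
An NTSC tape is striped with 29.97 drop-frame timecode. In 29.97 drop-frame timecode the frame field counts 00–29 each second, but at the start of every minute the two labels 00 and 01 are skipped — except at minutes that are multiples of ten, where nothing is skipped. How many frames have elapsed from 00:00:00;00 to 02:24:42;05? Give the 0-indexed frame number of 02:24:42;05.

260205

As if non-drop at 30 labels/s: (2 × 3600 + 24 × 60 + 42) × 30 + 5 = 260465.
Minute boundaries passed: 144; those not divisible by 10: 144 − 14 = 130; dropped labels = 2 × 130 = 260.
Actual frame index = 260465 − 260 = 260205.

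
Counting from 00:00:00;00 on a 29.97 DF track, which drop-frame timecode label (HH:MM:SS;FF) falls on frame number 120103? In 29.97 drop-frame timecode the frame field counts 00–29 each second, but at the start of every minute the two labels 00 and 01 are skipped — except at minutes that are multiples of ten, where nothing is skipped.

01:06:47;13

Ten DF minutes hold 17982 frames, so frame 120103 lies in block 6 (frames 107892–125873) with 12211 frames into that block.
The block's first minute is 1800 frames and the rest 1798 each; 12211 frames reaches minute 6, so 6 × 18 + 6 × 2 = 120 labels have been skipped so far.
Adding those back, label number 120103 + 120 = 120223 at 30 labels/s is 4007 s + 13 f = 1 h 6 min 47 s frame 13, i.e. 01:06:47;13.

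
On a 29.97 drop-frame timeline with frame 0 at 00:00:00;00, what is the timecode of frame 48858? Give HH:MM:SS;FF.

Ten DF minutes hold 17982 frames, so frame 48858 lies in block 2 (frames 35964–53945) with 12894 frames into that block.
The block's first minute is 1800 frames and the rest 1798 each; 12894 frames reaches minute 7, so 2 × 18 + 7 × 2 = 50 labels have been skipped so far.
Adding those back, label number 48858 + 50 = 48908 at 30 labels/s is 1630 s + 8 f = 0 h 27 min 10 s frame 8, i.e. 00:27:10;08.

00:27:10;08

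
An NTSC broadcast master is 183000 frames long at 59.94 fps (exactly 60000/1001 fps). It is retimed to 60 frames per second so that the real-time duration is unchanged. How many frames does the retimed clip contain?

Target frames = source frames × (target rate / source rate) = 183000 × (60)/(60000/1001) = 183000 × 1001/1000 = 183183.

183183 frames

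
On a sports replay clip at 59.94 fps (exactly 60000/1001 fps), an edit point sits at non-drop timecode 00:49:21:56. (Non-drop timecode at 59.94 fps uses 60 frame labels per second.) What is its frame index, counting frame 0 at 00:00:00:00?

Total seconds to the label: (0 × 3600 + 49 × 60 + 21) = 2961.
Frame index = 2961 × 60 + 56 = 177716.

frame 177716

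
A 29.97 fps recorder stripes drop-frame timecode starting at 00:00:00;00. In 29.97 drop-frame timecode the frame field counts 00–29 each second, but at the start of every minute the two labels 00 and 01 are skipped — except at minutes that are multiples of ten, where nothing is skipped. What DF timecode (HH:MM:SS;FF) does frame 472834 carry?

04:22:56;26

Each 10-minute DF block holds 10 × 60 × 30 − 9 × 2 = 17982 frames. 472834 ÷ 17982 → 26 full blocks, remainder 5302.
Within the partial block the first minute is 1800 frames and each further minute 1798, so 2 further minute boundaries passed. Total skipped labels = 18 × 26 + 2 × 2 = 472.
Non-drop label index = 472834 + 472 = 473306; at 30 labels/s that is 04:22:56:26, i.e. DF 04:22:56;26.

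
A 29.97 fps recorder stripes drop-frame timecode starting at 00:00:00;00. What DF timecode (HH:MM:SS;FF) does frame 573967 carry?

Each 10-minute DF block holds 10 × 60 × 30 − 9 × 2 = 17982 frames. 573967 ÷ 17982 → 31 full blocks, remainder 16525.
Within the partial block the first minute is 1800 frames and each further minute 1798, so 9 further minute boundaries passed. Total skipped labels = 18 × 31 + 2 × 9 = 576.
Non-drop label index = 573967 + 576 = 574543; at 30 labels/s that is 05:19:11:13, i.e. DF 05:19:11;13.

05:19:11;13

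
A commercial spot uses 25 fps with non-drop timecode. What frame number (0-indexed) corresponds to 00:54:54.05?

82355

Total seconds to the label: (0 × 3600 + 54 × 60 + 54) = 3294.
Frame index = 3294 × 25 + 5 = 82355.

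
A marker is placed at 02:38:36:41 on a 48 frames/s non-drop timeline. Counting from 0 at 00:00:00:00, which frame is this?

frame 456809

Total seconds to the label: (2 × 3600 + 38 × 60 + 36) = 9516.
Frame index = 9516 × 48 + 41 = 456809.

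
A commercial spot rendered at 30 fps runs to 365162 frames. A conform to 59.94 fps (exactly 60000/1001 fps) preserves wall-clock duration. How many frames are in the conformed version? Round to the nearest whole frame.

Frames at target rate = 365162 × (60000/1001) / (30) = 104332000/143 ≈ 729594.406.
Nearest whole frame: 729594.

729594 frames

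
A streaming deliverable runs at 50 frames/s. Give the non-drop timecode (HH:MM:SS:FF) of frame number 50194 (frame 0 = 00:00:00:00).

50194 ÷ 50 = 1003 full seconds, remainder 44 frames.
1003 s = 0 h 16 min 43 s.
Timecode: 00:16:43:44.

00:16:43:44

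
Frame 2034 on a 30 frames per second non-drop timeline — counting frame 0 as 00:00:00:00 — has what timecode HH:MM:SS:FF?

2034 ÷ 30 = 67 full seconds, remainder 24 frames.
67 s = 0 h 1 min 7 s.
Timecode: 00:01:07:24.

00:01:07:24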